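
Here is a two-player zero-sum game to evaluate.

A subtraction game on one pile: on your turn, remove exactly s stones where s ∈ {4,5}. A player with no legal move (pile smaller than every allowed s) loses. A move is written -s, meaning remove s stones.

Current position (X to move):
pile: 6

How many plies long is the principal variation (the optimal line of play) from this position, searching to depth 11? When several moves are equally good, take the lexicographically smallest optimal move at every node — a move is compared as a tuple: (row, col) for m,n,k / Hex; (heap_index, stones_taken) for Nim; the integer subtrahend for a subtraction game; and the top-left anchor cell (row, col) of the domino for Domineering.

PV length from [6]: 1 ply

p1 X@[6]: -4[2]+1* -5[1]+1
p2 O@[2] terminal -1; root [6] d11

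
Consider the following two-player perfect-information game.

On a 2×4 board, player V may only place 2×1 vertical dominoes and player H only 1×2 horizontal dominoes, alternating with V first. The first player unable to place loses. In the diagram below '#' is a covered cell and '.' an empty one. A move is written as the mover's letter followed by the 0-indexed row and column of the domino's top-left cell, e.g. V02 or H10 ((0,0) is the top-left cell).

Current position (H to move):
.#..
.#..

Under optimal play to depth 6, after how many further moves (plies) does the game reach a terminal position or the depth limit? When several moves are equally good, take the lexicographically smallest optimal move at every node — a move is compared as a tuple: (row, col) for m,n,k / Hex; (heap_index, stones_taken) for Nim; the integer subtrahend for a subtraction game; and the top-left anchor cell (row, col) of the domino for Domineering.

ply 1, H at .#../.#.. | H02=+1→.###/.#..*; H12=+1→.#../.###
ply 2, V at .###/.#.. | V00=-1→####/##..*
ply 3, H at ####/##.. | H12=+1→####/####*
ply 4: ####/#### is terminal -1 (V); from .#../.#.. depth 6

PV length from [.#../.#..]: 3 plies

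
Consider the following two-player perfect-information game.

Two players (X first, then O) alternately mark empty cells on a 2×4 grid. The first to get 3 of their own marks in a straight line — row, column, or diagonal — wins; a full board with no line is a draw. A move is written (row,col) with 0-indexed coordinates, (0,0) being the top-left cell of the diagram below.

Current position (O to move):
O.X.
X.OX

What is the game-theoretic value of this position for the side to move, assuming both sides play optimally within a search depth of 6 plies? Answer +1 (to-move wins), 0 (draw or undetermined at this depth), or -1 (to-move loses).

p1 O@[O.X./X.OX]: (0,1)[OOX./X.OX]+0* (0,3)[O.XO/X.OX]+0 (1,1)[O.X./XOOX]+0
p2 X@[OOX./X.OX]: (0,3)[OOXX/X.OX]+0* (1,1)[OOX./XXOX]+0
p3 O@[OOXX/X.OX]: (1,1)[OOXX/XOOX]+0*
p4 X@[OOXX/XOOX] terminal +0; root [O.X./X.OX] d6

value(O.X./X.OX, O) = 0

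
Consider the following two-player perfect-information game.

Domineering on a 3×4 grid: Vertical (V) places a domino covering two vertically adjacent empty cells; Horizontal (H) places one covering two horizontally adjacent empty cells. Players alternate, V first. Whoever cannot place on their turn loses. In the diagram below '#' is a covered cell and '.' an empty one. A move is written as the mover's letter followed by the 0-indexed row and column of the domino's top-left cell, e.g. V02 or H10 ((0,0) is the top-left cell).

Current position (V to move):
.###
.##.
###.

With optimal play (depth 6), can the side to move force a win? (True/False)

p1 V@[.###/.##./###.]: V00[####/###./###.]+1* V13[.###/.###/####]+1
p2 H@[####/###./###.] terminal -1; root [.###/.##./###.] d6

V winning at [.###/.##./###.]: True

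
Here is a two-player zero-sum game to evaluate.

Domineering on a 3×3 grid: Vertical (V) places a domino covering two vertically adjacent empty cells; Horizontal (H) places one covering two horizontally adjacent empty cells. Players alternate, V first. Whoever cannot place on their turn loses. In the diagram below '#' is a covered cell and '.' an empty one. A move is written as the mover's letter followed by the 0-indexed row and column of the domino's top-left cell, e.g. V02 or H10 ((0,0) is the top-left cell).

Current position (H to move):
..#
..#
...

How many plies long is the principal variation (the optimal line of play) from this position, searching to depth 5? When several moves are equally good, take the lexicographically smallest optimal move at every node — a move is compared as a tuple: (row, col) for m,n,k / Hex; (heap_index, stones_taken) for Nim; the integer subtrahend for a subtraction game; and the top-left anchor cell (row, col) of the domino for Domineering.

PV length from [..#/..#/...]: 1 ply

ply 1, H at ..#/..#/... | H00=-1→###/..#/...; H10=+1→..#/###/...*; H20=-1→..#/..#/##.; H21=-1→..#/..#/.##
ply 2: ..#/###/... is terminal -1 (V); from ..#/..#/... depth 5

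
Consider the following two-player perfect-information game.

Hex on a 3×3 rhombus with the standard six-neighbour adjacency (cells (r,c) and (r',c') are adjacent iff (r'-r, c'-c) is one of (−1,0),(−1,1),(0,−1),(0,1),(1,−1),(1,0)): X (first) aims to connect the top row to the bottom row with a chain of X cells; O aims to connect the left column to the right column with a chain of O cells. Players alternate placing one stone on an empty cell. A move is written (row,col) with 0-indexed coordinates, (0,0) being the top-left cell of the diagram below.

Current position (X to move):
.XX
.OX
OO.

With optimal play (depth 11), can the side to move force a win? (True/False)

p1 X@[.XX/.OX/OO.]: (0,0)[XXX/.OX/OO.]-1 (1,0)[.XX/XOX/OO.]-1 (2,2)[.XX/.OX/OOX]+1*
p2 O@[.XX/.OX/OOX] terminal -1; root [.XX/.OX/OO.] d11

X winning at [.XX/.OX/OO.]: True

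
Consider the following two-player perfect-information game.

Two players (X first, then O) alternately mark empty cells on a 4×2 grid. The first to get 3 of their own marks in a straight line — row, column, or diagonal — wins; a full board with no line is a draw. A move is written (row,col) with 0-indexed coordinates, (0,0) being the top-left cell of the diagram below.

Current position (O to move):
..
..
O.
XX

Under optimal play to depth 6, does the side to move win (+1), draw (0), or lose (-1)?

value(../../O./XX, O) = 0

p1 O@[../../O./XX]: (0,0)[O./../O./XX]+0* (0,1)[.O/../O./XX]+0 (1,0)[../O./O./XX]+0 (1,1)[../.O/O./XX]+0 (2,1)[../../OO/XX]+0
p2 X@[O./../O./XX]: (0,1)[OX/../O./XX]-1 (1,0)[O./X./O./XX]+0* (1,1)[O./.X/O./XX]-1 (2,1)[O./../OX/XX]-1
p3 O@[O./X./O./XX]: (0,1)[OO/X./O./XX]+0* (1,1)[O./XO/O./XX]+0 (2,1)[O./X./OO/XX]+0
p4 X@[OO/X./O./XX]: (1,1)[OO/XX/O./XX]+0* (2,1)[OO/X./OX/XX]+0
p5 O@[OO/XX/O./XX]: (2,1)[OO/XX/OO/XX]+0*
p6 X@[OO/XX/OO/XX] terminal +0; root [../../O./XX] d6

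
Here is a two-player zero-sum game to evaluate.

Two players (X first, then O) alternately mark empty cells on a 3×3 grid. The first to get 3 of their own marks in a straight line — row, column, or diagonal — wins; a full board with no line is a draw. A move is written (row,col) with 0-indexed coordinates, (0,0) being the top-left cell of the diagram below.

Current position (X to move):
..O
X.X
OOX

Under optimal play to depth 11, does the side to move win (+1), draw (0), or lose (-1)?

value(..O/X.X/OOX, X) = +1

p1 X@[..O/X.X/OOX]: (0,0)[X.O/X.X/OOX]-1 (0,1)[.XO/X.X/OOX]-1 (1,1)[..O/XXX/OOX]+1*
p2 O@[..O/XXX/OOX] terminal -1; root [..O/X.X/OOX] d11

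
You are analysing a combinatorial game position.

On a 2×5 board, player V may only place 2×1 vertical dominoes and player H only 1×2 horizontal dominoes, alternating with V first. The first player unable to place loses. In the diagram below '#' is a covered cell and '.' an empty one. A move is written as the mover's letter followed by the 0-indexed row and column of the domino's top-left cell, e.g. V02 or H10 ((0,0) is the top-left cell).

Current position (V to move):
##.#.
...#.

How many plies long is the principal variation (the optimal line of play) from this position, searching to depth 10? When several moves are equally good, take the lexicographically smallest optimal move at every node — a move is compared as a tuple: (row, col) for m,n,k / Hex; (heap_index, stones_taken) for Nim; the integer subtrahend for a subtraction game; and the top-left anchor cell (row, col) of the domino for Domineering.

ply 1, V at ##.#./...#. | V02=+1→####./..##.*; V04=-1→##.##/...##
ply 2, H at ####./..##. | H10=-1→####./####.*
ply 3, V at ####./####. | V04=+1→#####/#####*
ply 4: #####/##### is terminal -1 (H); from ##.#./...#. depth 10

PV length from [##.#./...#.]: 3 plies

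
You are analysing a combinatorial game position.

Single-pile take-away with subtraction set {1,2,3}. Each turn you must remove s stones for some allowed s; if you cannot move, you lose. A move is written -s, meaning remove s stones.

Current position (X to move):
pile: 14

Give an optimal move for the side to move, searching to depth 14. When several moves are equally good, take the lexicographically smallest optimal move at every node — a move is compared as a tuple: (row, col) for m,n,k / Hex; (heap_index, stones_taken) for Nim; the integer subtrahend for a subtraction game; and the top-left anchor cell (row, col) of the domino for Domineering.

p1 X@[14]: -1[13]-1 -2[12]+1* -3[11]-1
p2 O@[12]: -1[11]-1* -2[10]-1 -3[9]-1
p3 X@[11]: -1[10]-1 -2[9]-1 -3[8]+1*
p4 O@[8]: -1[7]-1* -2[6]-1 -3[5]-1
p5 X@[7]: -1[6]-1 -2[5]-1 -3[4]+1*
p6 O@[4]: -1[3]-1* -2[2]-1 -3[1]-1
p7 X@[3]: -1[2]-1 -2[1]-1 -3[0]+1*
p8 O@[0] terminal -1; root [14] d14

X's best at [14]: -2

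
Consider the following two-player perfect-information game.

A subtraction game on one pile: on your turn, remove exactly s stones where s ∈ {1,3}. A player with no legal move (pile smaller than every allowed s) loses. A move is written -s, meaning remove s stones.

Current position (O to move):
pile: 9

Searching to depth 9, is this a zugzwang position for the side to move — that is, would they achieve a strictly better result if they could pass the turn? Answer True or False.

zugzwang(9, O) = False

[9] O move#1: -1:+1/8*, -3:+1/6
[8] X move#2: -1:-1/7*, -3:-1/5
[7] O move#3: -1:+1/6*, -3:+1/4
[6] X move#4: -1:-1/5*, -3:-1/3
[5] O move#5: -1:+1/4*, -3:+1/2
[4] X move#6: -1:-1/3*, -3:-1/1
[3] O move#7: -1:+1/2*, -3:+1/0
[2] X move#8: -1:-1/1*
[1] O move#9: -1:+1/0*
[0] end (terminal -1, X#10); searched 9 to 9
suppose O passes — search the same position with X to move:
pass> [9] X move#1: -1:+1/8*, -3:+1/6
pass> [8] O move#2: -1:-1/7*, -3:-1/5
pass> [7] X move#3: -1:+1/6*, -3:+1/4
pass> [6] O move#4: -1:-1/5*, -3:-1/3
pass> [5] X move#5: -1:+1/4*, -3:+1/2
pass> [4] O move#6: -1:-1/3*, -3:-1/1
pass> [3] X move#7: -1:+1/2*, -3:+1/0
pass> [2] O move#8: -1:-1/1*
pass> [1] X move#9: -1:+1/0*
pass> [0] end (terminal -1, O#10); searched 9 to 9
for O: play +1, pass -1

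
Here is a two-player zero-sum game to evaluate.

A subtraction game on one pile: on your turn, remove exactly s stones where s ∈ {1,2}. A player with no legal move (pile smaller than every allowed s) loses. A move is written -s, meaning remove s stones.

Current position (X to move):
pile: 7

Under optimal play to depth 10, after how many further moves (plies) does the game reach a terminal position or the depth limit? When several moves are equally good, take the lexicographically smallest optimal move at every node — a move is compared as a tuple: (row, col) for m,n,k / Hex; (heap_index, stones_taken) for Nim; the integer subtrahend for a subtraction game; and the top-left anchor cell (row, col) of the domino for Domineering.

PV length from [7]: 5 plies

ply 1, X at 7 | -1=+1→6*; -2=-1→5
ply 2, O at 6 | -1=-1→5*; -2=-1→4
ply 3, X at 5 | -1=-1→4; -2=+1→3*
ply 4, O at 3 | -1=-1→2*; -2=-1→1
ply 5, X at 2 | -1=-1→1; -2=+1→0*
ply 6: 0 is terminal -1 (O); from 7 depth 10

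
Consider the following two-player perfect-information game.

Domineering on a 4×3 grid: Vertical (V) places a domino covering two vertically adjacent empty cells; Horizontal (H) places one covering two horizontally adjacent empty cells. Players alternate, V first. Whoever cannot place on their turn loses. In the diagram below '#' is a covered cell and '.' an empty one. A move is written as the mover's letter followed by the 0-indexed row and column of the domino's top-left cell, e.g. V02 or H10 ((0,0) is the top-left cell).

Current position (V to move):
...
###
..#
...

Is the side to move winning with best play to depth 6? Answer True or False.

V winning at [.../###/..#/...]: True

[.../###/..#/...] V move#1: V20:-1/.../###/#.#/#.., V21:+1/.../###/.##/.#.*
[.../###/.##/.#.] H move#2: H00:-1/##./###/.##/.#.*, H01:-1/.##/###/.##/.#.
[##./###/.##/.#.] V move#3: V20:+1/##./###/###/##.*
[##./###/###/##.] end (terminal -1, H#4); searched .../###/..#/... to 6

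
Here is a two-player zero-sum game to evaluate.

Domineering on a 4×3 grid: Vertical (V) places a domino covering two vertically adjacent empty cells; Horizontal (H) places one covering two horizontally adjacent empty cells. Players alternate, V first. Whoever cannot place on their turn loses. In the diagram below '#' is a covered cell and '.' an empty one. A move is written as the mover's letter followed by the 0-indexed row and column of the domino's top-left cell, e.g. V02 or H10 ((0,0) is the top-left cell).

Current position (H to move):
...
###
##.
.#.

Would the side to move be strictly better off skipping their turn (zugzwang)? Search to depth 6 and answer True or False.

zugzwang(.../###/##./.#., H) = True

[.../###/##./.#.] H move#1: H00:-1/##./###/##./.#.*, H01:-1/.##/###/##./.#.
[##./###/##./.#.] V move#2: V22:+1/##./###/###/.##*
[##./###/###/.##] end (terminal -1, H#3); searched .../###/##./.#. to 6
if H skipped the turn, V would face:
~ [.../###/##./.#.] V move#1: V22:-1/.../###/###/.##*
~ [.../###/###/.##] H move#2: H00:+1/##./###/###/.##*, H01:+1/.##/###/###/.##
~ [##./###/###/.##] end (terminal -1, V#3); searched .../###/##./.#. to 6
compare (H): move=-1 vs pass=+1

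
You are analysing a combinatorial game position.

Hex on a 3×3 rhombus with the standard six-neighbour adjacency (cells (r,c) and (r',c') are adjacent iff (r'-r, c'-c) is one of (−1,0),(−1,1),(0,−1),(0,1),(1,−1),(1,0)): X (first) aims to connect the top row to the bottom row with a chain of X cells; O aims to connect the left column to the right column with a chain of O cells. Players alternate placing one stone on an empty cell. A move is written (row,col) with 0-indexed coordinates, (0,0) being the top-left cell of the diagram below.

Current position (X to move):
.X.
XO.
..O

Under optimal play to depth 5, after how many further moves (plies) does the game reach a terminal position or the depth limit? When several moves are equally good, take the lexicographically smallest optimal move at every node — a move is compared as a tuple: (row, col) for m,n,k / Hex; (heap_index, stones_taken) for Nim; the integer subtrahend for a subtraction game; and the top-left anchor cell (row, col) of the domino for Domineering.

PV length from [.X./XO./..O]: 1 ply

ply 1, X at .X./XO./..O | (0,0)=-1→XX./XO./..O; (0,2)=-1→.XX/XO./..O; (1,2)=-1→.X./XOX/..O; (2,0)=+1→.X./XO./X.O*; (2,1)=-1→.X./XO./.XO
ply 2: .X./XO./X.O is terminal -1 (O); from .X./XO./..O depth 5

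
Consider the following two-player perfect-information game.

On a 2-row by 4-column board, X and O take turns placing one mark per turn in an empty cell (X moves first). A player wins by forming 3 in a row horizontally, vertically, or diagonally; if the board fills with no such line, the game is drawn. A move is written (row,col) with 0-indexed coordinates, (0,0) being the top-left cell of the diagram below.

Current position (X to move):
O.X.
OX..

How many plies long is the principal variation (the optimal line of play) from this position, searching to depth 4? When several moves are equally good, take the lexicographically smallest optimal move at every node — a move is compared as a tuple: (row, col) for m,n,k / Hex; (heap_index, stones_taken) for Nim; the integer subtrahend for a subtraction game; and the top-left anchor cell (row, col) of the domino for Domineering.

p1 X@[O.X./OX..]: (0,1)[OXX./OX..]+0* (0,3)[O.XX/OX..]+0 (1,2)[O.X./OXX.]+0 (1,3)[O.X./OX.X]+0
p2 O@[OXX./OX..]: (0,3)[OXXO/OX..]+0* (1,2)[OXX./OXO.]-1 (1,3)[OXX./OX.O]-1
p3 X@[OXXO/OX..]: (1,2)[OXXO/OXX.]+0* (1,3)[OXXO/OX.X]+0
p4 O@[OXXO/OXX.]: (1,3)[OXXO/OXXO]+0*
p5 X@[OXXO/OXXO] terminal +0; root [O.X./OX..] d4

PV length from [O.X./OX..]: 4 plies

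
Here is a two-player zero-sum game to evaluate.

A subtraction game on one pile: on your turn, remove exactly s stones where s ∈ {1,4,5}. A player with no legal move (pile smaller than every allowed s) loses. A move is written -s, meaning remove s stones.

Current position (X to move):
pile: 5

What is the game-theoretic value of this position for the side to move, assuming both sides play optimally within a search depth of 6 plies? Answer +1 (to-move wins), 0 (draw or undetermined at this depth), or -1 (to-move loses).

value(5, X) = +1

p1 X@[5]: -1[4]-1 -4[1]-1 -5[0]+1*
p2 O@[0] terminal -1; root [5] d6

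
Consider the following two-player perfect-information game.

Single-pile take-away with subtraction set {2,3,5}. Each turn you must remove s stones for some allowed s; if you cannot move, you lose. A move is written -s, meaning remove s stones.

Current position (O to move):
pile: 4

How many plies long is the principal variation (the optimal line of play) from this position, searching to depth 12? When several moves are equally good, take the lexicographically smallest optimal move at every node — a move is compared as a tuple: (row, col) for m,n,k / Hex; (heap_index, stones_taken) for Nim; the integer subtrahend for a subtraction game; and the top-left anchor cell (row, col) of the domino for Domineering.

PV length from [4]: 1 ply

[4] O move#1: -2:-1/2, -3:+1/1*
[1] end (terminal -1, X#2); searched 4 to 12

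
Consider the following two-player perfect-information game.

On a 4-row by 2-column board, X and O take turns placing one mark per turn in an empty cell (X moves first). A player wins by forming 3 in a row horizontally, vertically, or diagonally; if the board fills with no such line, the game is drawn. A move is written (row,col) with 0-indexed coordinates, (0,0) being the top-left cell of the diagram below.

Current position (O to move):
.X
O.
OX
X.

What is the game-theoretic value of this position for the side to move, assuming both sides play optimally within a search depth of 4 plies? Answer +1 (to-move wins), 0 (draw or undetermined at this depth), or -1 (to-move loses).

ply 1, O at .X/O./OX/X. | (0,0)=+1→OX/O./OX/X.*; (1,1)=+0→.X/OO/OX/X.; (3,1)=-1→.X/O./OX/XO
ply 2: OX/O./OX/X. is terminal -1 (X); from .X/O./OX/X. depth 4

value(.X/O./OX/X., O) = +1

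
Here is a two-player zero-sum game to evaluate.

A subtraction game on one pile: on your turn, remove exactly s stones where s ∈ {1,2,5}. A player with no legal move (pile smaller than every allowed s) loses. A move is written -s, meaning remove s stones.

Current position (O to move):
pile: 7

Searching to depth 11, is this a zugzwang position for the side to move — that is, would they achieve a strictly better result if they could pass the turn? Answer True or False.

[7] O move#1: -1:+1/6*, -2:-1/5, -5:-1/2
[6] X move#2: -1:-1/5*, -2:-1/4, -5:-1/1
[5] O move#3: -1:-1/4, -2:+1/3*, -5:+1/0
[3] X move#4: -1:-1/2*, -2:-1/1
[2] O move#5: -1:-1/1, -2:+1/0*
[0] end (terminal -1, X#6); searched 7 to 11
pass branch (X moves first from the same position):
  | [7] X move#1: -1:+1/6*, -2:-1/5, -5:-1/2
  | [6] O move#2: -1:-1/5*, -2:-1/4, -5:-1/1
  | [5] X move#3: -1:-1/4, -2:+1/3*, -5:+1/0
  | [3] O move#4: -1:-1/2*, -2:-1/1
  | [2] X move#5: -1:-1/1, -2:+1/0*
  | [0] end (terminal -1, O#6); searched 7 to 11
O moving scores +1; O passing scores -1

zugzwang(7, O) = False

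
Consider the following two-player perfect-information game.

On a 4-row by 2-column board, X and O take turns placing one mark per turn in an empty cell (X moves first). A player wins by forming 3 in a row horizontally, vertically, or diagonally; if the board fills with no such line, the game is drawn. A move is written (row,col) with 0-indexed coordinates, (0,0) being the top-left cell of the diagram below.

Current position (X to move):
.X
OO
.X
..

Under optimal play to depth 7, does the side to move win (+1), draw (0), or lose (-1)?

value(.X/OO/.X/.., X) = 0

p1 X@[.X/OO/.X/..]: (0,0)[XX/OO/.X/..]+0* (2,0)[.X/OO/XX/..]+0 (3,0)[.X/OO/.X/X.]+0 (3,1)[.X/OO/.X/.X]-1
p2 O@[XX/OO/.X/..]: (2,0)[XX/OO/OX/..]+0* (3,0)[XX/OO/.X/O.]+0 (3,1)[XX/OO/.X/.O]+0
p3 X@[XX/OO/OX/..]: (3,0)[XX/OO/OX/X.]+0* (3,1)[XX/OO/OX/.X]-1
p4 O@[XX/OO/OX/X.]: (3,1)[XX/OO/OX/XO]+0*
p5 X@[XX/OO/OX/XO] terminal +0; root [.X/OO/.X/..] d7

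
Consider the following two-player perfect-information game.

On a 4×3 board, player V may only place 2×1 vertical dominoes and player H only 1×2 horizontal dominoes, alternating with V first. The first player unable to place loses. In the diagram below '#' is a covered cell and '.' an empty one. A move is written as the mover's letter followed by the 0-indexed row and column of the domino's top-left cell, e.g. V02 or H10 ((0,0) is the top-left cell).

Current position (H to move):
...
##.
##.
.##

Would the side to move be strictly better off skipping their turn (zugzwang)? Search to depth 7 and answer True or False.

p1 H@[.../##./##./.##]: H00[##./##./##./.##]-1* H01[.##/##./##./.##]-1
p2 V@[##./##./##./.##]: V02[###/###/##./.##]+1* V12[##./###/###/.##]+1
p3 H@[###/###/##./.##] terminal -1; root [.../##./##./.##] d7
if H skipped the turn, V would face:
~ p1 V@[.../##./##./.##]: V02[..#/###/##./.##]-1* V12[.../###/###/.##]-1
~ p2 H@[..#/###/##./.##]: H00[###/###/##./.##]+1*
~ p3 V@[###/###/##./.##] terminal -1; root [.../##./##./.##] d7
compare (H): move=-1 vs pass=+1

zugzwang(.../##./##./.##, H) = True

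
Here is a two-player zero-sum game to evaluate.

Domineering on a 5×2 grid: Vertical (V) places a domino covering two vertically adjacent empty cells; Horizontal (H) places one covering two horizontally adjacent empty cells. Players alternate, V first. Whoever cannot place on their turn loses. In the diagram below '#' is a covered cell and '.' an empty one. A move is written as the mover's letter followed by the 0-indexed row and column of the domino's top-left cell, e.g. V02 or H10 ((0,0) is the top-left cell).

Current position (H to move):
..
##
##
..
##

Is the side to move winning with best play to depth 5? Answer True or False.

H winning at [../##/##/../##]: True

[../##/##/../##] H move#1: H00:+1/##/##/##/../##*, H30:+1/../##/##/##/##
[##/##/##/../##] end (terminal -1, V#2); searched ../##/##/../## to 5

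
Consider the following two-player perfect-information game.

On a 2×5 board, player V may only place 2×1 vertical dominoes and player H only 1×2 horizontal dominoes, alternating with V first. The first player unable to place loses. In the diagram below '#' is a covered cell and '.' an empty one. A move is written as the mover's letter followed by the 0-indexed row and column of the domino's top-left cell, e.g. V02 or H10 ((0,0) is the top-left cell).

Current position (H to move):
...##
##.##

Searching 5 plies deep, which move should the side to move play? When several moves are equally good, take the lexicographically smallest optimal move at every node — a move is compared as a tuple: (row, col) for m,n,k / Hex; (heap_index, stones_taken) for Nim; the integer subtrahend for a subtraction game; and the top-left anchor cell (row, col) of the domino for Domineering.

H's best at [...##/##.##]: H01

[...##/##.##] H move#1: H00:-1/##.##/##.##, H01:+1/.####/##.##*
[.####/##.##] end (terminal -1, V#2); searched ...##/##.## to 5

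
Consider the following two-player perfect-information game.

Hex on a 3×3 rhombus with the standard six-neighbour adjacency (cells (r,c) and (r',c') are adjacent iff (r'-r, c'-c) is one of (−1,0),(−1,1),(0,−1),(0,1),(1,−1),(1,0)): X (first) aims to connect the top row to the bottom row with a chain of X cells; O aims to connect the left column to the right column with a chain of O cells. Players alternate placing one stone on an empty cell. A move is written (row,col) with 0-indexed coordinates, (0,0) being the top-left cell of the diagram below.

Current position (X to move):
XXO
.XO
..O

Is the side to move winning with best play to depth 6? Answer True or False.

p1 X@[XXO/.XO/..O]: (1,0)[XXO/XXO/..O]+1* (2,0)[XXO/.XO/X.O]+1 (2,1)[XXO/.XO/.XO]+1
p2 O@[XXO/XXO/..O]: (2,0)[XXO/XXO/O.O]-1* (2,1)[XXO/XXO/.OO]-1
p3 X@[XXO/XXO/O.O]: (2,1)[XXO/XXO/OXO]+1*
p4 O@[XXO/XXO/OXO] terminal -1; root [XXO/.XO/..O] d6

X winning at [XXO/.XO/..O]: True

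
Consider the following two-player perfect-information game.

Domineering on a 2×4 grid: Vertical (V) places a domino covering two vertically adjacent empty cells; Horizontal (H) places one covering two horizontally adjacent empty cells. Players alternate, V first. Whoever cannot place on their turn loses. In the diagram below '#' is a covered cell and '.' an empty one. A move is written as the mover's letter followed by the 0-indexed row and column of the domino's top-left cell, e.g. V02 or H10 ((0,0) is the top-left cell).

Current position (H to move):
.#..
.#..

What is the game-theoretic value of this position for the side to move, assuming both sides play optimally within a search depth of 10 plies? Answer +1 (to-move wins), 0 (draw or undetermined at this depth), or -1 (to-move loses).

ply 1, H at .#../.#.. | H02=+1→.###/.#..*; H12=+1→.#../.###
ply 2, V at .###/.#.. | V00=-1→####/##..*
ply 3, H at ####/##.. | H12=+1→####/####*
ply 4: ####/#### is terminal -1 (V); from .#../.#.. depth 10

value(.#../.#.., H) = +1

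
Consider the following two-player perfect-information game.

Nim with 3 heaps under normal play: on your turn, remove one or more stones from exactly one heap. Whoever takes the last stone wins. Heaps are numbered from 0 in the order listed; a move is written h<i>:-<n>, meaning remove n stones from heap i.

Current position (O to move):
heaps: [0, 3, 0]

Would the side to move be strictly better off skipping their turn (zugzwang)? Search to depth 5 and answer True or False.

p1 O@[(0,3,0)]: h1:-1[(0,2,0)]-1 h1:-2[(0,1,0)]-1 h1:-3[(0,0,0)]+1*
p2 X@[(0,0,0)] terminal -1; root [(0,3,0)] d5
if O skipped the turn, X would face:
~ p1 X@[(0,3,0)]: h1:-1[(0,2,0)]-1 h1:-2[(0,1,0)]-1 h1:-3[(0,0,0)]+1*
~ p2 O@[(0,0,0)] terminal -1; root [(0,3,0)] d5
compare (O): move=+1 vs pass=-1

zugzwang((0,3,0), O) = False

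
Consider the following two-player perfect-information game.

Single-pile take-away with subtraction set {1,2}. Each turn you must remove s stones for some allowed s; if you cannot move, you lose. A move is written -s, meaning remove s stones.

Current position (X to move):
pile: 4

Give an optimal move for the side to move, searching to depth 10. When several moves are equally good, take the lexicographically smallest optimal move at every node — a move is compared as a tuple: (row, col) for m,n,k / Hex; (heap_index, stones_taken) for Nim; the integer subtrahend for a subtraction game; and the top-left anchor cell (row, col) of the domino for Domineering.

X's best at [4]: -1

[4] X move#1: -1:+1/3*, -2:-1/2
[3] O move#2: -1:-1/2*, -2:-1/1
[2] X move#3: -1:-1/1, -2:+1/0*
[0] end (terminal -1, O#4); searched 4 to 10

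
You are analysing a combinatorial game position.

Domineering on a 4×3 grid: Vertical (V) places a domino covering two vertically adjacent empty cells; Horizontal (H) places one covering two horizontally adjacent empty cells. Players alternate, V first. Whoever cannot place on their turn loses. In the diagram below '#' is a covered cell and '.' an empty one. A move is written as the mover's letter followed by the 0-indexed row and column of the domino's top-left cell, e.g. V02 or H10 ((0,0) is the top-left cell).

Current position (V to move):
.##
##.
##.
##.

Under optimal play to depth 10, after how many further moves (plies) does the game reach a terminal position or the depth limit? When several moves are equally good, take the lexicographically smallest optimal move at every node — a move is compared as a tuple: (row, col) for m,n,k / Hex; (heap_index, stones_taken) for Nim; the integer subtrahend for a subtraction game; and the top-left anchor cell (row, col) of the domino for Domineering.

PV length from [.##/##./##./##.]: 1 ply

ply 1, V at .##/##./##./##. | V12=+1→.##/###/###/##.*; V22=+1→.##/##./###/###
ply 2: .##/###/###/##. is terminal -1 (H); from .##/##./##./##. depth 10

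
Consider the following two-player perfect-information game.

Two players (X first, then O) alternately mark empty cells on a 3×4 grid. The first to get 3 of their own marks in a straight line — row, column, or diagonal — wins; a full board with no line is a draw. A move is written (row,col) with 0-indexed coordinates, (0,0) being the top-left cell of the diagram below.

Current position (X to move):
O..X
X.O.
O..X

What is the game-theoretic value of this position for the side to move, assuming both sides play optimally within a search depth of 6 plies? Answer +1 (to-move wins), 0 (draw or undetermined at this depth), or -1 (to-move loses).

[O..X/X.O./O..X] X move#1: (0,1):+1/OX.X/X.O./O..X*, (0,2):+1/O.XX/X.O./O..X, (1,1):+1/O..X/XXO./O..X, (1,3):+1/O..X/X.OX/O..X, (2,1):+1/O..X/X.O./OX.X, (2,2):+1/O..X/X.O./O.XX
[OX.X/X.O./O..X] O move#2: (0,2):-1/OXOX/X.O./O..X*, (1,1):-1/OX.X/XOO./O..X, (1,3):-1/OX.X/X.OO/O..X, (2,1):-1/OX.X/X.O./OO.X, (2,2):-1/OX.X/X.O./O.OX
[OXOX/X.O./O..X] X move#3: (1,1):-1/OXOX/XXO./O..X, (1,3):+1/OXOX/X.OX/O..X*, (2,1):-1/OXOX/X.O./OX.X, (2,2):-1/OXOX/X.O./O.XX
[OXOX/X.OX/O..X] end (terminal -1, O#4); searched O..X/X.O./O..X to 6

value(O..X/X.O./O..X, X) = +1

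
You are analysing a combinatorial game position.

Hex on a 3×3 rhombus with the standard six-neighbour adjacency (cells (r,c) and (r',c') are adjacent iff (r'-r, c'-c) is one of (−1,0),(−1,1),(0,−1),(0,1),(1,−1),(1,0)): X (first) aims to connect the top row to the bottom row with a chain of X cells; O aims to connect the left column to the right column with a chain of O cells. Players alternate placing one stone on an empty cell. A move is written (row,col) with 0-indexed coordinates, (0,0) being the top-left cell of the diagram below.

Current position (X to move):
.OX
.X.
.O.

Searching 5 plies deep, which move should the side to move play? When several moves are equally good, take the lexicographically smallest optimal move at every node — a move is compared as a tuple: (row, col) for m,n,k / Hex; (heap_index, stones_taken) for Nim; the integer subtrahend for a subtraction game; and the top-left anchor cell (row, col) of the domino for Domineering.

ply 1, X at .OX/.X./.O. | (0,0)=-1→XOX/.X./.O.; (1,0)=-1→.OX/XX./.O.; (1,2)=+1→.OX/.XX/.O.*; (2,0)=+1→.OX/.X./XO.; (2,2)=+1→.OX/.X./.OX
ply 2, O at .OX/.XX/.O. | (0,0)=-1→OOX/.XX/.O.*; (1,0)=-1→.OX/OXX/.O.; (2,0)=-1→.OX/.XX/OO.; (2,2)=-1→.OX/.XX/.OO
ply 3, X at OOX/.XX/.O. | (1,0)=+1→OOX/XXX/.O.*; (2,0)=+1→OOX/.XX/XO.; (2,2)=+1→OOX/.XX/.OX
ply 4, O at OOX/XXX/.O. | (2,0)=-1→OOX/XXX/OO.*; (2,2)=-1→OOX/XXX/.OO
ply 5, X at OOX/XXX/OO. | (2,2)=+1→OOX/XXX/OOX*
ply 6: OOX/XXX/OOX is terminal -1 (O); from .OX/.X./.O. depth 5

X's best at [.OX/.X./.O.]: (1,2)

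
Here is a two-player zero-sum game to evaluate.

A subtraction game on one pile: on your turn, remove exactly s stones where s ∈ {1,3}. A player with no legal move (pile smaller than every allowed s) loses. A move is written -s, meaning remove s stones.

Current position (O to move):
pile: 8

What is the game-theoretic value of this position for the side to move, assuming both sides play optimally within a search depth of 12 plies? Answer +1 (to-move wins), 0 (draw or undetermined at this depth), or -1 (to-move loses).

p1 O@[8]: -1[7]-1* -3[5]-1
p2 X@[7]: -1[6]+1* -3[4]+1
p3 O@[6]: -1[5]-1* -3[3]-1
p4 X@[5]: -1[4]+1* -3[2]+1
p5 O@[4]: -1[3]-1* -3[1]-1
p6 X@[3]: -1[2]+1* -3[0]+1
p7 O@[2]: -1[1]-1*
p8 X@[1]: -1[0]+1*
p9 O@[0] terminal -1; root [8] d12

value(8, O) = -1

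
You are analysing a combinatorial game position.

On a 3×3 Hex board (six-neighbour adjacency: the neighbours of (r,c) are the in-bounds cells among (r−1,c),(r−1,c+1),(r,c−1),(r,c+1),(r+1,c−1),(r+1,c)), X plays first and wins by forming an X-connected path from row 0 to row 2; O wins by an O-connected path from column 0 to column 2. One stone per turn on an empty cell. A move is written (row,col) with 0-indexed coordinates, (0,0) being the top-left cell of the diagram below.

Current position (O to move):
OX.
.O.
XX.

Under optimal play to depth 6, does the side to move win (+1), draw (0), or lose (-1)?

ply 1, O at OX./.O./XX. | (0,2)=-1→OXO/.O./XX.; (1,0)=+1→OX./OO./XX.*; (1,2)=-1→OX./.OO/XX.; (2,2)=-1→OX./.O./XXO
ply 2, X at OX./OO./XX. | (0,2)=-1→OXX/OO./XX.*; (1,2)=-1→OX./OOX/XX.; (2,2)=-1→OX./OO./XXX
ply 3, O at OXX/OO./XX. | (1,2)=+1→OXX/OOO/XX.*; (2,2)=-1→OXX/OO./XXO
ply 4: OXX/OOO/XX. is terminal -1 (X); from OX./.O./XX. depth 6

value(OX./.O./XX., O) = +1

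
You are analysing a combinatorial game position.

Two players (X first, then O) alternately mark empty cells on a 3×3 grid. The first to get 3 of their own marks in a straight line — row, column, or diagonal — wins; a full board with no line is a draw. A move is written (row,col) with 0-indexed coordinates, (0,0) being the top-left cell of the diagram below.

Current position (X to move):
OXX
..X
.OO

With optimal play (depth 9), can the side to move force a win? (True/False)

ply 1, X at OXX/..X/.OO | (1,0)=-1→OXX/X.X/.OO*; (1,1)=-1→OXX/.XX/.OO; (2,0)=-1→OXX/..X/XOO
ply 2, O at OXX/X.X/.OO | (1,1)=+1→OXX/XOX/.OO*; (2,0)=+1→OXX/X.X/OOO
ply 3: OXX/XOX/.OO is terminal -1 (X); from OXX/..X/.OO depth 9

X winning at [OXX/..X/.OO]: False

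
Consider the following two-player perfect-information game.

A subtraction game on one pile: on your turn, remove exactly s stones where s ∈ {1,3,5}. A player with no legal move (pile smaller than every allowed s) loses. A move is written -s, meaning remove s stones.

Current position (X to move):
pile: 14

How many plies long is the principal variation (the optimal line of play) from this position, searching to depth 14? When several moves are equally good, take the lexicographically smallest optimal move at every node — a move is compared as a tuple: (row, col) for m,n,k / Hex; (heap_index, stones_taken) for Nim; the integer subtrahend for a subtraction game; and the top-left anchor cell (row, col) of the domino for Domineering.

PV length from [14]: 14 plies

ply 1, X at 14 | -1=-1→13*; -3=-1→11; -5=-1→9
ply 2, O at 13 | -1=+1→12*; -3=+1→10; -5=+1→8
ply 3, X at 12 | -1=-1→11*; -3=-1→9; -5=-1→7
ply 4, O at 11 | -1=+1→10*; -3=+1→8; -5=+1→6
ply 5, X at 10 | -1=-1→9*; -3=-1→7; -5=-1→5
ply 6, O at 9 | -1=+1→8*; -3=+1→6; -5=+1→4
ply 7, X at 8 | -1=-1→7*; -3=-1→5; -5=-1→3
ply 8, O at 7 | -1=+1→6*; -3=+1→4; -5=+1→2
ply 9, X at 6 | -1=-1→5*; -3=-1→3; -5=-1→1
ply 10, O at 5 | -1=+1→4*; -3=+1→2; -5=+1→0
ply 11, X at 4 | -1=-1→3*; -3=-1→1
ply 12, O at 3 | -1=+1→2*; -3=+1→0
ply 13, X at 2 | -1=-1→1*
ply 14, O at 1 | -1=+1→0*
ply 15: 0 is terminal -1 (X); from 14 depth 14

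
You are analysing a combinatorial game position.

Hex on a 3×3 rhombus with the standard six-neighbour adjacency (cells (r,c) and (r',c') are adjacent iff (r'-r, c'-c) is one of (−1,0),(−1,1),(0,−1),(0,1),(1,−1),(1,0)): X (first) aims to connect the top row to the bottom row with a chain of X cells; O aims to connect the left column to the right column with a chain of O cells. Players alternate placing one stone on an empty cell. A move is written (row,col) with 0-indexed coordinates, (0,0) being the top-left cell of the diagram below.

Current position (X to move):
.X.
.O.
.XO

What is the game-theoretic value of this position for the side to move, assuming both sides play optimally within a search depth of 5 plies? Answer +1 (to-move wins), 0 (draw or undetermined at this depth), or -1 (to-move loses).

value(.X./.O./.XO, X) = -1

ply 1, X at .X./.O./.XO | (0,0)=-1→XX./.O./.XO*; (0,2)=-1→.XX/.O./.XO; (1,0)=-1→.X./XO./.XO; (1,2)=-1→.X./.OX/.XO; (2,0)=-1→.X./.O./XXO
ply 2, O at XX./.O./.XO | (0,2)=+1→XXO/.O./.XO*; (1,0)=+1→XX./OO./.XO; (1,2)=+1→XX./.OO/.XO; (2,0)=+1→XX./.O./OXO
ply 3, X at XXO/.O./.XO | (1,0)=-1→XXO/XO./.XO*; (1,2)=-1→XXO/.OX/.XO; (2,0)=-1→XXO/.O./XXO
ply 4, O at XXO/XO./.XO | (1,2)=-1→XXO/XOO/.XO; (2,0)=+1→XXO/XO./OXO*
ply 5: XXO/XO./OXO is terminal -1 (X); from .X./.O./.XO depth 5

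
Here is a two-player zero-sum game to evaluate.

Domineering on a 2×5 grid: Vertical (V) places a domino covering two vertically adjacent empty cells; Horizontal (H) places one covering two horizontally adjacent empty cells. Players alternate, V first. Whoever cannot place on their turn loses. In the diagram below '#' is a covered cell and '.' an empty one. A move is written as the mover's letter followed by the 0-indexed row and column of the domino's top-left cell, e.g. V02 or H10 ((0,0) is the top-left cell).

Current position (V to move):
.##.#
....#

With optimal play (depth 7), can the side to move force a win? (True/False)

V winning at [.##.#/....#]: False

p1 V@[.##.#/....#]: V00[###.#/#...#]-1* V03[.####/...##]-1
p2 H@[###.#/#...#]: H11[###.#/###.#]-1 H12[###.#/#.###]+1*
p3 V@[###.#/#.###] terminal -1; root [.##.#/....#] d7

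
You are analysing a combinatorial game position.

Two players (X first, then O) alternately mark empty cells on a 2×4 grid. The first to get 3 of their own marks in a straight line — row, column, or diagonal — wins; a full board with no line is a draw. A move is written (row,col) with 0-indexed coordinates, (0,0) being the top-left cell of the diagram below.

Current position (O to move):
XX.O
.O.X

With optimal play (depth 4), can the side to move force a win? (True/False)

O winning at [XX.O/.O.X]: False

ply 1, O at XX.O/.O.X | (0,2)=+0→XXOO/.O.X*; (1,0)=-1→XX.O/OO.X; (1,2)=-1→XX.O/.OOX
ply 2, X at XXOO/.O.X | (1,0)=+0→XXOO/XO.X*; (1,2)=+0→XXOO/.OXX
ply 3, O at XXOO/XO.X | (1,2)=+0→XXOO/XOOX*
ply 4: XXOO/XOOX is terminal +0 (X); from XX.O/.O.X depth 4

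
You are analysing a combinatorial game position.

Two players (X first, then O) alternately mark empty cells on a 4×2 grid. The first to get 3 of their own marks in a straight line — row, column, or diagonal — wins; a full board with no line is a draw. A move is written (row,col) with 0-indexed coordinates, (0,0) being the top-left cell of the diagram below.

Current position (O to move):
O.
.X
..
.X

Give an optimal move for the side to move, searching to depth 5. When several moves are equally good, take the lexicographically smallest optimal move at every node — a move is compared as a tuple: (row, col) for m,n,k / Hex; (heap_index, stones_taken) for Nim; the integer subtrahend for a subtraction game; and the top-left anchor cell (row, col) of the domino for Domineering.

ply 1, O at O./.X/../.X | (0,1)=-1→OO/.X/../.X; (1,0)=-1→O./OX/../.X; (2,0)=-1→O./.X/O./.X; (2,1)=+0→O./.X/.O/.X*; (3,0)=-1→O./.X/../OX
ply 2, X at O./.X/.O/.X | (0,1)=+0→OX/.X/.O/.X*; (1,0)=+0→O./XX/.O/.X; (2,0)=+0→O./.X/XO/.X; (3,0)=+0→O./.X/.O/XX
ply 3, O at OX/.X/.O/.X | (1,0)=+0→OX/OX/.O/.X*; (2,0)=+0→OX/.X/OO/.X; (3,0)=+0→OX/.X/.O/OX
ply 4, X at OX/OX/.O/.X | (2,0)=+0→OX/OX/XO/.X*; (3,0)=-1→OX/OX/.O/XX
ply 5, O at OX/OX/XO/.X | (3,0)=+0→OX/OX/XO/OX*
ply 6: OX/OX/XO/OX is terminal +0 (X); from O./.X/../.X depth 5

O's best at [O./.X/../.X]: (2,1)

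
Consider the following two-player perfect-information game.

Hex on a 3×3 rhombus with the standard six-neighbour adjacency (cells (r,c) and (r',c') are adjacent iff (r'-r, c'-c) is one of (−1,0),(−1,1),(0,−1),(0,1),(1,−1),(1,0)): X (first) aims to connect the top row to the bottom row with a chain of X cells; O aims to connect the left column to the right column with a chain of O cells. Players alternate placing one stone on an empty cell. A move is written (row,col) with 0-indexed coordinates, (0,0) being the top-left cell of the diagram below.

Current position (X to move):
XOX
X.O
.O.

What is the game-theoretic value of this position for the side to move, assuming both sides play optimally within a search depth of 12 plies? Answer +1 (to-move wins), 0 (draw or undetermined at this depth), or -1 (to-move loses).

value(XOX/X.O/.O., X) = +1

[XOX/X.O/.O.] X move#1: (1,1):-1/XOX/XXO/.O., (2,0):+1/XOX/X.O/XO.*, (2,2):-1/XOX/X.O/.OX
[XOX/X.O/XO.] end (terminal -1, O#2); searched XOX/X.O/.O. to 12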